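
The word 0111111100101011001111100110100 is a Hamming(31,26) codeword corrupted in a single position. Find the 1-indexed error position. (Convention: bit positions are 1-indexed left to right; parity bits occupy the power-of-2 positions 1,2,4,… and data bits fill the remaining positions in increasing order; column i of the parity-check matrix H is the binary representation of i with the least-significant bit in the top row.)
Syndrome s = H · r^T (mod 2), r = 0111111100101011001111100110100:
  s[0] = (1010101010101010101010101010101)·(0111111100101011001111100110100) mod 2 = 0+0+1+0+1+0+1+0+0+0+1+0+1+0+1+0+0+0+1+0+1+0+1+0+0+0+1+0+1+0+0 mod 2 = 1
  s[1] = (0110011001100110011001100110011)·(0111111100101011001111100110100) mod 2 = 0+1+1+0+0+1+1+0+0+0+1+0+0+0+1+0+0+0+1+0+0+1+1+0+0+1+1+0+0+0+0 mod 2 = 1
  s[2] = (0001111000011110000111100001111)·(0111111100101011001111100110100) mod 2 = 0+0+0+1+1+1+1+0+0+0+0+0+1+0+1+0+0+0+0+1+1+1+1+0+0+0+0+0+1+0+0 mod 2 = 1
  s[3] = (0000000111111110000000011111111)·(0111111100101011001111100110100) mod 2 = 0+0+0+0+0+0+0+1+0+0+1+0+1+0+1+0+0+0+0+0+0+0+0+0+0+1+1+0+1+0+0 mod 2 = 1
  s[4] = (0000000000000001111111111111111)·(0111111100101011001111100110100) mod 2 = 0+0+0+0+0+0+0+0+0+0+0+0+0+0+0+1+0+0+1+1+1+1+1+0+0+1+1+0+1+0+0 mod 2 = 1
Syndrome = 11111
Column i of H is the binary representation of i, so the syndrome is the binary index of the flipped bit.
Read s = 11111 with s[0] as LSB: 1·2^0 + 1·2^1 + 1·2^2 + 1·2^3 + 1·2^4 = 31.
Error is at bit position 31.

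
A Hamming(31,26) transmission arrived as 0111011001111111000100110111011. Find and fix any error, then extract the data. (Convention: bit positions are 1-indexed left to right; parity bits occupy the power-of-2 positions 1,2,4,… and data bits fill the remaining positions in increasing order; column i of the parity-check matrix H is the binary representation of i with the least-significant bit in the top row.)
Syndrome s = H · r^T (mod 2), r = 0111011001111111000100110111011:
  s[0] = (1010101010101010101010101010101)·(0111011001111111000100110111011) mod 2 = 0+0+1+0+0+0+1+0+0+0+1+0+1+0+1+0+0+0+0+0+0+0+1+0+0+0+1+0+0+0+1 mod 2 = 0
  s[1] = (0110011001100110011001100110011)·(0111011001111111000100110111011) mod 2 = 0+1+1+0+0+1+1+0+0+1+1+0+0+1+1+0+0+0+0+0+0+0+1+0+0+1+1+0+0+1+1 mod 2 = 1
  s[2] = (0001111000011110000111100001111)·(0111011001111111000100110111011) mod 2 = 0+0+0+1+0+1+1+0+0+0+0+1+1+1+1+0+0+0+0+1+0+0+1+0+0+0+0+1+0+1+1 mod 2 = 0
  s[3] = (0000000111111110000000011111111)·(0111011001111111000100110111011) mod 2 = 0+0+0+0+0+0+0+0+0+1+1+1+1+1+1+0+0+0+0+0+0+0+0+1+0+1+1+1+0+1+1 mod 2 = 0
  s[4] = (0000000000000001111111111111111)·(0111011001111111000100110111011) mod 2 = 0+0+0+0+0+0+0+0+0+0+0+0+0+0+0+1+0+0+0+1+0+0+1+1+0+1+1+1+0+1+1 mod 2 = 1
Syndrome = 01001
Column 18 of H equals this syndrome → error at bit 18 (1-indexed).
Flip bit 18: 0111011001111111000100110111011 → 0111011001111111010100110111011
Extract data bits at positions {3,5,6,7,9,10,11,12,13,14,15,17,18,19,20,21,22,23,24,25,26,27,28,29,30,31}: 10110111111010100110111011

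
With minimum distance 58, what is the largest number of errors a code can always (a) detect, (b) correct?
(a) Detection requires d_min ≥ e+1, so e ≤ d_min − 1 = 57.
(b) Correction requires d_min ≥ 2t+1, so t ≤ ⌊(d_min − 1)/2⌋ = ⌊57/2⌋ = 28.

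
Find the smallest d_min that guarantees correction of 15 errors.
Correcting t errors requires d_min ≥ 2t + 1 = 2·15 + 1 = 31.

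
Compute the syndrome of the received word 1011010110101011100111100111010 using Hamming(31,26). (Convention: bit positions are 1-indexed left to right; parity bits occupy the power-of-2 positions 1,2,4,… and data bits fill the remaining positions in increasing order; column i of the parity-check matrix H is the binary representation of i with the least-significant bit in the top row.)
Syndrome s = H · r^T (mod 2), r = 1011010110101011100111100111010:
  s[0] = (1010101010101010101010101010101)·(1011010110101011100111100111010) mod 2 = 1+0+1+0+0+0+0+0+1+0+1+0+1+0+1+0+1+0+0+0+1+0+1+0+0+0+1+0+0+0+0 mod 2 = 0
  s[1] = (0110011001100110011001100110011)·(1011010110101011100111100111010) mod 2 = 0+0+1+0+0+1+0+0+0+0+1+0+0+0+1+0+0+0+0+0+0+1+1+0+0+1+1+0+0+1+0 mod 2 = 1
  s[2] = (0001111000011110000111100001111)·(1011010110101011100111100111010) mod 2 = 0+0+0+1+0+1+0+0+0+0+0+0+1+0+1+0+0+0+0+1+1+1+1+0+0+0+0+1+0+1+0 mod 2 = 0
  s[3] = (0000000111111110000000011111111)·(1011010110101011100111100111010) mod 2 = 0+0+0+0+0+0+0+1+1+0+1+0+1+0+1+0+0+0+0+0+0+0+0+0+0+1+1+1+0+1+0 mod 2 = 1
  s[4] = (0000000000000001111111111111111)·(1011010110101011100111100111010) mod 2 = 0+0+0+0+0+0+0+0+0+0+0+0+0+0+0+1+1+0+0+1+1+1+1+0+0+1+1+1+0+1+0 mod 2 = 0
Syndrome = 01010
Non-zero syndrome: error at position 10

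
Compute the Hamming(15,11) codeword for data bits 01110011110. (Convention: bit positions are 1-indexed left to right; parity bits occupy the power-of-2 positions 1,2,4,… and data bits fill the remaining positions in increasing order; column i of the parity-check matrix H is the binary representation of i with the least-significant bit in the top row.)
Codeword c = d · G (mod 2), d = 01110011110:
  c[0] = d·G[:,0] = (01110011110)·(11011010101) mod 2 = 0+1+0+1+0+0+1+0+1+0+0 mod 2 = 0
  c[1] = d·G[:,1] = (01110011110)·(10110110011) mod 2 = 0+0+1+1+0+0+1+0+0+1+0 mod 2 = 0
  c[2] = d·G[:,2] = (01110011110)·(10000000000) mod 2 = 0+0+0+0+0+0+0+0+0+0+0 mod 2 = 0
  c[3] = d·G[:,3] = (01110011110)·(01110001111) mod 2 = 0+1+1+1+0+0+0+1+1+1+0 mod 2 = 0
  c[4] = d·G[:,4] = (01110011110)·(01000000000) mod 2 = 0+1+0+0+0+0+0+0+0+0+0 mod 2 = 1
  c[5] = d·G[:,5] = (01110011110)·(00100000000) mod 2 = 0+0+1+0+0+0+0+0+0+0+0 mod 2 = 1
  c[6] = d·G[:,6] = (01110011110)·(00010000000) mod 2 = 0+0+0+1+0+0+0+0+0+0+0 mod 2 = 1
  c[7] = d·G[:,7] = (01110011110)·(00001111111) mod 2 = 0+0+0+0+0+0+1+1+1+1+0 mod 2 = 0
  c[8] = d·G[:,8] = (01110011110)·(00001000000) mod 2 = 0+0+0+0+0+0+0+0+0+0+0 mod 2 = 0
  c[9] = d·G[:,9] = (01110011110)·(00000100000) mod 2 = 0+0+0+0+0+0+0+0+0+0+0 mod 2 = 0
  c[10] = d·G[:,10] = (01110011110)·(00000010000) mod 2 = 0+0+0+0+0+0+1+0+0+0+0 mod 2 = 1
  c[11] = d·G[:,11] = (01110011110)·(00000001000) mod 2 = 0+0+0+0+0+0+0+1+0+0+0 mod 2 = 1
  c[12] = d·G[:,12] = (01110011110)·(00000000100) mod 2 = 0+0+0+0+0+0+0+0+1+0+0 mod 2 = 1
  c[13] = d·G[:,13] = (01110011110)·(00000000010) mod 2 = 0+0+0+0+0+0+0+0+0+1+0 mod 2 = 1
  c[14] = d·G[:,14] = (01110011110)·(00000000001) mod 2 = 0+0+0+0+0+0+0+0+0+0+0 mod 2 = 0
Codeword = 000011100011110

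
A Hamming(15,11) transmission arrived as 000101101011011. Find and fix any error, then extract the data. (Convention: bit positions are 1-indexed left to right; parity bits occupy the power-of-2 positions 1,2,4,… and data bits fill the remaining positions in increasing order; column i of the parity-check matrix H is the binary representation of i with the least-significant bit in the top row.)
Syndrome s = H · r^T (mod 2), r = 000101101011011:
  s[0] = (101010101010101)·(000101101011011) mod 2 = 0+0+0+0+0+0+1+0+1+0+1+0+0+0+1 mod 2 = 0
  s[1] = (011001100110011)·(000101101011011) mod 2 = 0+0+0+0+0+1+1+0+0+0+1+0+0+1+1 mod 2 = 1
  s[2] = (000111100001111)·(000101101011011) mod 2 = 0+0+0+1+0+1+1+0+0+0+0+1+0+1+1 mod 2 = 0
  s[3] = (000000011111111)·(000101101011011) mod 2 = 0+0+0+0+0+0+0+0+1+0+1+1+0+1+1 mod 2 = 1
Syndrome = 0101
Column 10 of H equals this syndrome → error at bit 10 (1-indexed).
Flip bit 10: 000101101011011 → 000101101111011
Extract data bits at positions {3,5,6,7,9,10,11,12,13,14,15}: 00111111011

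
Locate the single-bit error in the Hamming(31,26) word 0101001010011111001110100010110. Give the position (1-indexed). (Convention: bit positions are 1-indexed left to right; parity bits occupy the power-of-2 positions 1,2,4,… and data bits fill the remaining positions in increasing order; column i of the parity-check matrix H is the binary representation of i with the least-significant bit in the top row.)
Syndrome s = H · r^T (mod 2), r = 0101001010011111001110100010110:
  s[0] = (1010101010101010101010101010101)·(0101001010011111001110100010110) mod 2 = 0+0+0+0+0+0+1+0+1+0+0+0+1+0+1+0+0+0+1+0+1+0+1+0+0+0+1+0+1+0+0 mod 2 = 1
  s[1] = (0110011001100110011001100110011)·(0101001010011111001110100010110) mod 2 = 0+1+0+0+0+0+1+0+0+0+0+0+0+1+1+0+0+0+1+0+0+0+1+0+0+0+1+0+0+1+0 mod 2 = 0
  s[2] = (0001111000011110000111100001111)·(0101001010011111001110100010110) mod 2 = 0+0+0+1+0+0+1+0+0+0+0+1+1+1+1+0+0+0+0+1+1+0+1+0+0+0+0+0+1+1+0 mod 2 = 1
  s[3] = (0000000111111110000000011111111)·(0101001010011111001110100010110) mod 2 = 0+0+0+0+0+0+0+0+1+0+0+1+1+1+1+0+0+0+0+0+0+0+0+0+0+0+1+0+1+1+0 mod 2 = 0
  s[4] = (0000000000000001111111111111111)·(0101001010011111001110100010110) mod 2 = 0+0+0+0+0+0+0+0+0+0+0+0+0+0+0+1+0+0+1+1+1+0+1+0+0+0+1+0+1+1+0 mod 2 = 0
Syndrome = 10100
Column i of H is the binary representation of i, so the syndrome is the binary index of the flipped bit.
Read s = 10100 with s[0] as LSB: 1·2^0 + 0·2^1 + 1·2^2 + 0·2^3 + 0·2^4 = 5.
Error is at bit position 5.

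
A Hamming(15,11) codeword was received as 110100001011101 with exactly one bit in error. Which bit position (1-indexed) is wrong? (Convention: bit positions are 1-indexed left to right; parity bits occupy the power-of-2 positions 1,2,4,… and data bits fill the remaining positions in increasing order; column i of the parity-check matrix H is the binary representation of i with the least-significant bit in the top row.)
Syndrome s = H · r^T (mod 2), r = 110100001011101:
  s[0] = (101010101010101)·(110100001011101) mod 2 = 1+0+0+0+0+0+0+0+1+0+1+0+1+0+1 mod 2 = 1
  s[1] = (011001100110011)·(110100001011101) mod 2 = 0+1+0+0+0+0+0+0+0+0+1+0+0+0+1 mod 2 = 1
  s[2] = (000111100001111)·(110100001011101) mod 2 = 0+0+0+1+0+0+0+0+0+0+0+1+1+0+1 mod 2 = 0
  s[3] = (000000011111111)·(110100001011101) mod 2 = 0+0+0+0+0+0+0+0+1+0+1+1+1+0+1 mod 2 = 1
Syndrome = 1101
Column i of H is the binary representation of i, so the syndrome is the binary index of the flipped bit.
Read s = 1101 with s[0] as LSB: 1·2^0 + 1·2^1 + 0·2^2 + 1·2^3 = 11.
Error is at bit position 11.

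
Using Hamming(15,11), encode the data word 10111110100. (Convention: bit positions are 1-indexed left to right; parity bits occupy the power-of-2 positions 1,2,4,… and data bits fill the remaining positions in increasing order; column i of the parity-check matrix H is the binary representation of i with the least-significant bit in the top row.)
Codeword c = d · G (mod 2), d = 10111110100:
  c[0] = d·G[:,0] = (10111110100)·(11011010101) mod 2 = 1+0+0+1+1+0+1+0+1+0+0 mod 2 = 1
  c[1] = d·G[:,1] = (10111110100)·(10110110011) mod 2 = 1+0+1+1+0+1+1+0+0+0+0 mod 2 = 1
  c[2] = d·G[:,2] = (10111110100)·(10000000000) mod 2 = 1+0+0+0+0+0+0+0+0+0+0 mod 2 = 1
  c[3] = d·G[:,3] = (10111110100)·(01110001111) mod 2 = 0+0+1+1+0+0+0+0+1+0+0 mod 2 = 1
  c[4] = d·G[:,4] = (10111110100)·(01000000000) mod 2 = 0+0+0+0+0+0+0+0+0+0+0 mod 2 = 0
  c[5] = d·G[:,5] = (10111110100)·(00100000000) mod 2 = 0+0+1+0+0+0+0+0+0+0+0 mod 2 = 1
  c[6] = d·G[:,6] = (10111110100)·(00010000000) mod 2 = 0+0+0+1+0+0+0+0+0+0+0 mod 2 = 1
  c[7] = d·G[:,7] = (10111110100)·(00001111111) mod 2 = 0+0+0+0+1+1+1+0+1+0+0 mod 2 = 0
  c[8] = d·G[:,8] = (10111110100)·(00001000000) mod 2 = 0+0+0+0+1+0+0+0+0+0+0 mod 2 = 1
  c[9] = d·G[:,9] = (10111110100)·(00000100000) mod 2 = 0+0+0+0+0+1+0+0+0+0+0 mod 2 = 1
  c[10] = d·G[:,10] = (10111110100)·(00000010000) mod 2 = 0+0+0+0+0+0+1+0+0+0+0 mod 2 = 1
  c[11] = d·G[:,11] = (10111110100)·(00000001000) mod 2 = 0+0+0+0+0+0+0+0+0+0+0 mod 2 = 0
  c[12] = d·G[:,12] = (10111110100)·(00000000100) mod 2 = 0+0+0+0+0+0+0+0+1+0+0 mod 2 = 1
  c[13] = d·G[:,13] = (10111110100)·(00000000010) mod 2 = 0+0+0+0+0+0+0+0+0+0+0 mod 2 = 0
  c[14] = d·G[:,14] = (10111110100)·(00000000001) mod 2 = 0+0+0+0+0+0+0+0+0+0+0 mod 2 = 0
Codeword = 111101101110100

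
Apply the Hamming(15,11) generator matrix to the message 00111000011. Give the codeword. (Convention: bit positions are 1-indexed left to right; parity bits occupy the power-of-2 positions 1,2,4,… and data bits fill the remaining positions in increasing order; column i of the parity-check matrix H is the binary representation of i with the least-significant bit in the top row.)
Codeword c = d · G (mod 2), d = 00111000011:
  c[0] = d·G[:,0] = (00111000011)·(11011010101) mod 2 = 0+0+0+1+1+0+0+0+0+0+1 mod 2 = 1
  c[1] = d·G[:,1] = (00111000011)·(10110110011) mod 2 = 0+0+1+1+0+0+0+0+0+1+1 mod 2 = 0
  c[2] = d·G[:,2] = (00111000011)·(10000000000) mod 2 = 0+0+0+0+0+0+0+0+0+0+0 mod 2 = 0
  c[3] = d·G[:,3] = (00111000011)·(01110001111) mod 2 = 0+0+1+1+0+0+0+0+0+1+1 mod 2 = 0
  c[4] = d·G[:,4] = (00111000011)·(01000000000) mod 2 = 0+0+0+0+0+0+0+0+0+0+0 mod 2 = 0
  c[5] = d·G[:,5] = (00111000011)·(00100000000) mod 2 = 0+0+1+0+0+0+0+0+0+0+0 mod 2 = 1
  c[6] = d·G[:,6] = (00111000011)·(00010000000) mod 2 = 0+0+0+1+0+0+0+0+0+0+0 mod 2 = 1
  c[7] = d·G[:,7] = (00111000011)·(00001111111) mod 2 = 0+0+0+0+1+0+0+0+0+1+1 mod 2 = 1
  c[8] = d·G[:,8] = (00111000011)·(00001000000) mod 2 = 0+0+0+0+1+0+0+0+0+0+0 mod 2 = 1
  c[9] = d·G[:,9] = (00111000011)·(00000100000) mod 2 = 0+0+0+0+0+0+0+0+0+0+0 mod 2 = 0
  c[10] = d·G[:,10] = (00111000011)·(00000010000) mod 2 = 0+0+0+0+0+0+0+0+0+0+0 mod 2 = 0
  c[11] = d·G[:,11] = (00111000011)·(00000001000) mod 2 = 0+0+0+0+0+0+0+0+0+0+0 mod 2 = 0
  c[12] = d·G[:,12] = (00111000011)·(00000000100) mod 2 = 0+0+0+0+0+0+0+0+0+0+0 mod 2 = 0
  c[13] = d·G[:,13] = (00111000011)·(00000000010) mod 2 = 0+0+0+0+0+0+0+0+0+1+0 mod 2 = 1
  c[14] = d·G[:,14] = (00111000011)·(00000000001) mod 2 = 0+0+0+0+0+0+0+0+0+0+1 mod 2 = 1
Codeword = 100001111000011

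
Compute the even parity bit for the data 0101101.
Sum of data bits: 0+1+0+1+1+0+1 = 4.
4 mod 2 = 0, so parity bit = 0.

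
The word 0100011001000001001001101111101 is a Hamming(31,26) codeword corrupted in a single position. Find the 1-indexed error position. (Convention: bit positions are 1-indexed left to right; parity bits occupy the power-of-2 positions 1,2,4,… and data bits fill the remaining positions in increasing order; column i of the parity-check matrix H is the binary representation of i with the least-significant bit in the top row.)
Syndrome s = H · r^T (mod 2), r = 0100011001000001001001101111101:
  s[0] = (1010101010101010101010101010101)·(0100011001000001001001101111101) mod 2 = 0+0+0+0+0+0+1+0+0+0+0+0+0+0+0+0+0+0+1+0+0+0+1+0+1+0+1+0+1+0+1 mod 2 = 1
  s[1] = (0110011001100110011001100110011)·(0100011001000001001001101111101) mod 2 = 0+1+0+0+0+1+1+0+0+1+0+0+0+0+0+0+0+0+1+0+0+1+1+0+0+1+1+0+0+0+1 mod 2 = 0
  s[2] = (0001111000011110000111100001111)·(0100011001000001001001101111101) mod 2 = 0+0+0+0+0+1+1+0+0+0+0+0+0+0+0+0+0+0+0+0+0+1+1+0+0+0+0+1+1+0+1 mod 2 = 1
  s[3] = (0000000111111110000000011111111)·(0100011001000001001001101111101) mod 2 = 0+0+0+0+0+0+0+0+0+1+0+0+0+0+0+0+0+0+0+0+0+0+0+0+1+1+1+1+1+0+1 mod 2 = 1
  s[4] = (0000000000000001111111111111111)·(0100011001000001001001101111101) mod 2 = 0+0+0+0+0+0+0+0+0+0+0+0+0+0+0+1+0+0+1+0+0+1+1+0+1+1+1+1+1+0+1 mod 2 = 0
Syndrome = 10110
Column i of H is the binary representation of i, so the syndrome is the binary index of the flipped bit.
Read s = 10110 with s[0] as LSB: 1·2^0 + 0·2^1 + 1·2^2 + 1·2^3 + 0·2^4 = 13.
Error is at bit position 13.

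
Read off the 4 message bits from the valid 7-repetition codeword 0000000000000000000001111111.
Split into 7-bit blocks: 0000000 0000000 0000000 1111111
Data = 0001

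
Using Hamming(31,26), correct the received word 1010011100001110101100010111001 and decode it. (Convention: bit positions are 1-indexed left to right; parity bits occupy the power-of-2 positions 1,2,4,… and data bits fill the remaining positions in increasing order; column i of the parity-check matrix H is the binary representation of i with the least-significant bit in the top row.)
Syndrome s = H · r^T (mod 2), r = 1010011100001110101100010111001:
  s[0] = (1010101010101010101010101010101)·(1010011100001110101100010111001) mod 2 = 1+0+1+0+0+0+1+0+0+0+0+0+1+0+1+0+1+0+1+0+0+0+0+0+0+0+1+0+0+0+1 mod 2 = 1
  s[1] = (0110011001100110011001100110011)·(1010011100001110101100010111001) mod 2 = 0+0+1+0+0+1+1+0+0+0+0+0+0+1+1+0+0+0+1+0+0+0+0+0+0+1+1+0+0+0+1 mod 2 = 1
  s[2] = (0001111000011110000111100001111)·(1010011100001110101100010111001) mod 2 = 0+0+0+0+0+1+1+0+0+0+0+0+1+1+1+0+0+0+0+1+0+0+0+0+0+0+0+1+0+0+1 mod 2 = 0
  s[3] = (0000000111111110000000011111111)·(1010011100001110101100010111001) mod 2 = 0+0+0+0+0+0+0+1+0+0+0+0+1+1+1+0+0+0+0+0+0+0+0+1+0+1+1+1+0+0+1 mod 2 = 1
  s[4] = (0000000000000001111111111111111)·(1010011100001110101100010111001) mod 2 = 0+0+0+0+0+0+0+0+0+0+0+0+0+0+0+0+1+0+1+1+0+0+0+1+0+1+1+1+0+0+1 mod 2 = 0
Syndrome = 11010
Column 11 of H equals this syndrome → error at bit 11 (1-indexed).
Flip bit 11: 1010011100001110101100010111001 → 1010011100101110101100010111001
Extract data bits at positions {3,5,6,7,9,10,11,12,13,14,15,17,18,19,20,21,22,23,24,25,26,27,28,29,30,31}: 10110010111101100010111001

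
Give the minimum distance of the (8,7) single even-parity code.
d_min = 2 (flipping one data bit also flips the parity bit, so the two closest codewords differ in exactly 2 positions).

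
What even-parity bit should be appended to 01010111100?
Sum of data bits: 0+1+0+1+0+1+1+1+1+0+0 = 6.
6 mod 2 = 0, so parity bit = 0.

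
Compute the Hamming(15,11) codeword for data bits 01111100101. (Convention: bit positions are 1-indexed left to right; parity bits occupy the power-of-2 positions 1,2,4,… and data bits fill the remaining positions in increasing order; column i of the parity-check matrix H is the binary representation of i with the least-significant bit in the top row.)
Codeword c = d · G (mod 2), d = 01111100101:
  c[0] = d·G[:,0] = (01111100101)·(11011010101) mod 2 = 0+1+0+1+1+0+0+0+1+0+1 mod 2 = 1
  c[1] = d·G[:,1] = (01111100101)·(10110110011) mod 2 = 0+0+1+1+0+1+0+0+0+0+1 mod 2 = 0
  c[2] = d·G[:,2] = (01111100101)·(10000000000) mod 2 = 0+0+0+0+0+0+0+0+0+0+0 mod 2 = 0
  c[3] = d·G[:,3] = (01111100101)·(01110001111) mod 2 = 0+1+1+1+0+0+0+0+1+0+1 mod 2 = 1
  c[4] = d·G[:,4] = (01111100101)·(01000000000) mod 2 = 0+1+0+0+0+0+0+0+0+0+0 mod 2 = 1
  c[5] = d·G[:,5] = (01111100101)·(00100000000) mod 2 = 0+0+1+0+0+0+0+0+0+0+0 mod 2 = 1
  c[6] = d·G[:,6] = (01111100101)·(00010000000) mod 2 = 0+0+0+1+0+0+0+0+0+0+0 mod 2 = 1
  c[7] = d·G[:,7] = (01111100101)·(00001111111) mod 2 = 0+0+0+0+1+1+0+0+1+0+1 mod 2 = 0
  c[8] = d·G[:,8] = (01111100101)·(00001000000) mod 2 = 0+0+0+0+1+0+0+0+0+0+0 mod 2 = 1
  c[9] = d·G[:,9] = (01111100101)·(00000100000) mod 2 = 0+0+0+0+0+1+0+0+0+0+0 mod 2 = 1
  c[10] = d·G[:,10] = (01111100101)·(00000010000) mod 2 = 0+0+0+0+0+0+0+0+0+0+0 mod 2 = 0
  c[11] = d·G[:,11] = (01111100101)·(00000001000) mod 2 = 0+0+0+0+0+0+0+0+0+0+0 mod 2 = 0
  c[12] = d·G[:,12] = (01111100101)·(00000000100) mod 2 = 0+0+0+0+0+0+0+0+1+0+0 mod 2 = 1
  c[13] = d·G[:,13] = (01111100101)·(00000000010) mod 2 = 0+0+0+0+0+0+0+0+0+0+0 mod 2 = 0
  c[14] = d·G[:,14] = (01111100101)·(00000000001) mod 2 = 0+0+0+0+0+0+0+0+0+0+1 mod 2 = 1
Codeword = 100111101100101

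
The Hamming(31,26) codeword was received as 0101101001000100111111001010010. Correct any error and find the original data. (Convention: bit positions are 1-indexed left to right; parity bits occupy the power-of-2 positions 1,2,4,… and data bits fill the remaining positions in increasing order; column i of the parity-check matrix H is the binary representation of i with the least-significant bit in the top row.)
Syndrome s = H · r^T (mod 2), r = 0101101001000100111111001010010:
  s[0] = (1010101010101010101010101010101)·(0101101001000100111111001010010) mod 2 = 0+0+0+0+1+0+1+0+0+0+0+0+0+0+0+0+1+0+1+0+1+0+0+0+1+0+1+0+0+0+0 mod 2 = 1
  s[1] = (0110011001100110011001100110011)·(0101101001000100111111001010010) mod 2 = 0+1+0+0+0+0+1+0+0+1+0+0+0+1+0+0+0+1+1+0+0+1+0+0+0+0+1+0+0+1+0 mod 2 = 1
  s[2] = (0001111000011110000111100001111)·(0101101001000100111111001010010) mod 2 = 0+0+0+1+1+0+1+0+0+0+0+0+0+1+0+0+0+0+0+1+1+1+0+0+0+0+0+0+0+1+0 mod 2 = 0
  s[3] = (0000000111111110000000011111111)·(0101101001000100111111001010010) mod 2 = 0+0+0+0+0+0+0+0+0+1+0+0+0+1+0+0+0+0+0+0+0+0+0+0+1+0+1+0+0+1+0 mod 2 = 1
  s[4] = (0000000000000001111111111111111)·(0101101001000100111111001010010) mod 2 = 0+0+0+0+0+0+0+0+0+0+0+0+0+0+0+0+1+1+1+1+1+1+0+0+1+0+1+0+0+1+0 mod 2 = 1
Syndrome = 11011
Column 27 of H equals this syndrome → error at bit 27 (1-indexed).
Flip bit 27: 0101101001000100111111001010010 → 0101101001000100111111001000010
Extract data bits at positions {3,5,6,7,9,10,11,12,13,14,15,17,18,19,20,21,22,23,24,25,26,27,28,29,30,31}: 01010100010111111001000010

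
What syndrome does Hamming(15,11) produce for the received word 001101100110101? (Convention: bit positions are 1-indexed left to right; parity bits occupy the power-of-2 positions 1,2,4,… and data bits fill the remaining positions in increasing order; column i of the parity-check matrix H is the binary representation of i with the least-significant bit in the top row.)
Syndrome s = H · r^T (mod 2), r = 001101100110101:
  s[0] = (101010101010101)·(001101100110101) mod 2 = 0+0+1+0+0+0+1+0+0+0+1+0+1+0+1 mod 2 = 1
  s[1] = (011001100110011)·(001101100110101) mod 2 = 0+0+1+0+0+1+1+0+0+1+1+0+0+0+1 mod 2 = 0
  s[2] = (000111100001111)·(001101100110101) mod 2 = 0+0+0+1+0+1+1+0+0+0+0+0+1+0+1 mod 2 = 1
  s[3] = (000000011111111)·(001101100110101) mod 2 = 0+0+0+0+0+0+0+0+0+1+1+0+1+0+1 mod 2 = 0
Syndrome = 1010
Non-zero syndrome: error at position 5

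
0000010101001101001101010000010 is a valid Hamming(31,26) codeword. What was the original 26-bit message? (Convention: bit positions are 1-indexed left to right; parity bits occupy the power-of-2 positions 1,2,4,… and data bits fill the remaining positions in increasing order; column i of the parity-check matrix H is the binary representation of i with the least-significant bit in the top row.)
Parity bits occupy power-of-2 positions; data bits are at positions {3,5,6,7,9,10,11,12,13,14,15,17,18,19,20,21,22,23,24,25,26,27,28,29,30,31} (1-indexed).
Extract: c[3]=0 c[5]=0 c[6]=1 c[7]=0 c[9]=0 c[10]=1 c[11]=0 c[12]=0 c[13]=1 c[14]=1 c[15]=0 c[17]=0 c[18]=0 c[19]=1 c[20]=1 c[21]=0 c[22]=1 c[23]=0 c[24]=1 c[25]=0 c[26]=0 c[27]=0 c[28]=0 c[29]=0 c[30]=1 c[31]=0
Data = 00100100110001101010000010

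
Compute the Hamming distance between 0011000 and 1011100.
XOR = 1000100, count of 1s = 2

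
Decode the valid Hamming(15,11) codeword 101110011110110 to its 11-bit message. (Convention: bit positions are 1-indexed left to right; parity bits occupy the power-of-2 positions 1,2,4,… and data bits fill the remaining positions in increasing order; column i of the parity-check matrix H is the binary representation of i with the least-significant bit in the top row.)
Parity bits occupy power-of-2 positions; data bits are at positions {3,5,6,7,9,10,11,12,13,14,15} (1-indexed).
Extract: c[3]=1 c[5]=1 c[6]=0 c[7]=0 c[9]=1 c[10]=1 c[11]=1 c[12]=0 c[13]=1 c[14]=1 c[15]=0
Data = 11001110110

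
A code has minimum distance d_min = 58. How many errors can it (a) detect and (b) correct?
(a) Detection requires d_min ≥ e+1, so e ≤ d_min − 1 = 57.
(b) Correction requires d_min ≥ 2t+1, so t ≤ ⌊(d_min − 1)/2⌋ = ⌊57/2⌋ = 28.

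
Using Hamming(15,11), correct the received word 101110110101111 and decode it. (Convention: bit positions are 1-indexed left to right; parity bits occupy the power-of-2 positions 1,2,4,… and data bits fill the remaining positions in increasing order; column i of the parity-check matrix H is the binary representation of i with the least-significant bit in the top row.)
Syndrome s = H · r^T (mod 2), r = 101110110101111:
  s[0] = (101010101010101)·(101110110101111) mod 2 = 1+0+1+0+1+0+1+0+0+0+0+0+1+0+1 mod 2 = 0
  s[1] = (011001100110011)·(101110110101111) mod 2 = 0+0+1+0+0+0+1+0+0+1+0+0+0+1+1 mod 2 = 1
  s[2] = (000111100001111)·(101110110101111) mod 2 = 0+0+0+1+1+0+1+0+0+0+0+1+1+1+1 mod 2 = 1
  s[3] = (000000011111111)·(101110110101111) mod 2 = 0+0+0+0+0+0+0+1+0+1+0+1+1+1+1 mod 2 = 0
Syndrome = 0110
Column 6 of H equals this syndrome → error at bit 6 (1-indexed).
Flip bit 6: 101110110101111 → 101111110101111
Extract data bits at positions {3,5,6,7,9,10,11,12,13,14,15}: 11110101111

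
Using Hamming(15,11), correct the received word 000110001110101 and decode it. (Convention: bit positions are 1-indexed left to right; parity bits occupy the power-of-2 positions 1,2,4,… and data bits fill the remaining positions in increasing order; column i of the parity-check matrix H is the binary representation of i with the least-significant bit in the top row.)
Syndrome s = H · r^T (mod 2), r = 000110001110101:
  s[0] = (101010101010101)·(000110001110101) mod 2 = 0+0+0+0+1+0+0+0+1+0+1+0+1+0+1 mod 2 = 1
  s[1] = (011001100110011)·(000110001110101) mod 2 = 0+0+0+0+0+0+0+0+0+1+1+0+0+0+1 mod 2 = 1
  s[2] = (000111100001111)·(000110001110101) mod 2 = 0+0+0+1+1+0+0+0+0+0+0+0+1+0+1 mod 2 = 0
  s[3] = (000000011111111)·(000110001110101) mod 2 = 0+0+0+0+0+0+0+0+1+1+1+0+1+0+1 mod 2 = 1
Syndrome = 1101
Column 11 of H equals this syndrome → error at bit 11 (1-indexed).
Flip bit 11: 000110001110101 → 000110001100101
Extract data bits at positions {3,5,6,7,9,10,11,12,13,14,15}: 01001100101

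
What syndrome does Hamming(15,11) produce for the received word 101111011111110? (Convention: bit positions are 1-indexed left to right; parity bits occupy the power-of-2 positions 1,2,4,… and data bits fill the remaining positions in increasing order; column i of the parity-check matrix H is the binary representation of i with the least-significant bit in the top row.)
Syndrome s = H · r^T (mod 2), r = 101111011111110:
  s[0] = (101010101010101)·(101111011111110) mod 2 = 1+0+1+0+1+0+0+0+1+0+1+0+1+0+0 mod 2 = 0
  s[1] = (011001100110011)·(101111011111110) mod 2 = 0+0+1+0+0+1+0+0+0+1+1+0+0+1+0 mod 2 = 1
  s[2] = (000111100001111)·(101111011111110) mod 2 = 0+0+0+1+1+1+0+0+0+0+0+1+1+1+0 mod 2 = 0
  s[3] = (000000011111111)·(101111011111110) mod 2 = 0+0+0+0+0+0+0+1+1+1+1+1+1+1+0 mod 2 = 1
Syndrome = 0101
Non-zero syndrome: error at position 10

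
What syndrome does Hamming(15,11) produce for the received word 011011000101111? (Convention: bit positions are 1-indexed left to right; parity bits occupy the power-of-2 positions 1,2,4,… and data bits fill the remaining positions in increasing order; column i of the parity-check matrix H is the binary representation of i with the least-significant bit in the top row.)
Syndrome s = H · r^T (mod 2), r = 011011000101111:
  s[0] = (101010101010101)·(011011000101111) mod 2 = 0+0+1+0+1+0+0+0+0+0+0+0+1+0+1 mod 2 = 0
  s[1] = (011001100110011)·(011011000101111) mod 2 = 0+1+1+0+0+1+0+0+0+1+0+0+0+1+1 mod 2 = 0
  s[2] = (000111100001111)·(011011000101111) mod 2 = 0+0+0+0+1+1+0+0+0+0+0+1+1+1+1 mod 2 = 0
  s[3] = (000000011111111)·(011011000101111) mod 2 = 0+0+0+0+0+0+0+0+0+1+0+1+1+1+1 mod 2 = 1
Syndrome = 0001
Non-zero syndrome: error at position 8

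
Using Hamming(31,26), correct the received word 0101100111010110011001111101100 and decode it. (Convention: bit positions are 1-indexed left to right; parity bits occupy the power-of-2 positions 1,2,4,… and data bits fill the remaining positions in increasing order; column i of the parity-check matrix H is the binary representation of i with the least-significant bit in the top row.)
Syndrome s = H · r^T (mod 2), r = 0101100111010110011001111101100:
  s[0] = (1010101010101010101010101010101)·(0101100111010110011001111101100) mod 2 = 0+0+0+0+1+0+0+0+1+0+0+0+0+0+1+0+0+0+1+0+0+0+1+0+1+0+0+0+1+0+0 mod 2 = 1
  s[1] = (0110011001100110011001100110011)·(0101100111010110011001111101100) mod 2 = 0+1+0+0+0+0+0+0+0+1+0+0+0+1+1+0+0+1+1+0+0+1+1+0+0+1+0+0+0+0+0 mod 2 = 1
  s[2] = (0001111000011110000111100001111)·(0101100111010110011001111101100) mod 2 = 0+0+0+1+1+0+0+0+0+0+0+1+0+1+1+0+0+0+0+0+0+1+1+0+0+0+0+1+1+0+0 mod 2 = 1
  s[3] = (0000000111111110000000011111111)·(0101100111010110011001111101100) mod 2 = 0+0+0+0+0+0+0+1+1+1+0+1+0+1+1+0+0+0+0+0+0+0+0+1+1+1+0+1+1+0+0 mod 2 = 1
  s[4] = (0000000000000001111111111111111)·(0101100111010110011001111101100) mod 2 = 0+0+0+0+0+0+0+0+0+0+0+0+0+0+0+0+0+1+1+0+0+1+1+1+1+1+0+1+1+0+0 mod 2 = 1
Syndrome = 11111
Column 31 of H equals this syndrome → error at bit 31 (1-indexed).
Flip bit 31: 0101100111010110011001111101100 → 0101100111010110011001111101101
Extract data bits at positions {3,5,6,7,9,10,11,12,13,14,15,17,18,19,20,21,22,23,24,25,26,27,28,29,30,31}: 01001101011011001111101101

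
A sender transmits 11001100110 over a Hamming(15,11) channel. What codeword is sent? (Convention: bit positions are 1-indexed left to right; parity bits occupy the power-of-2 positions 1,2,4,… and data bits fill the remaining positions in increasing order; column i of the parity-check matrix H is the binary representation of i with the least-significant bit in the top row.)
Codeword c = d · G (mod 2), d = 11001100110:
  c[0] = d·G[:,0] = (11001100110)·(11011010101) mod 2 = 1+1+0+0+1+0+0+0+1+0+0 mod 2 = 0
  c[1] = d·G[:,1] = (11001100110)·(10110110011) mod 2 = 1+0+0+0+0+1+0+0+0+1+0 mod 2 = 1
  c[2] = d·G[:,2] = (11001100110)·(10000000000) mod 2 = 1+0+0+0+0+0+0+0+0+0+0 mod 2 = 1
  c[3] = d·G[:,3] = (11001100110)·(01110001111) mod 2 = 0+1+0+0+0+0+0+0+1+1+0 mod 2 = 1
  c[4] = d·G[:,4] = (11001100110)·(01000000000) mod 2 = 0+1+0+0+0+0+0+0+0+0+0 mod 2 = 1
  c[5] = d·G[:,5] = (11001100110)·(00100000000) mod 2 = 0+0+0+0+0+0+0+0+0+0+0 mod 2 = 0
  c[6] = d·G[:,6] = (11001100110)·(00010000000) mod 2 = 0+0+0+0+0+0+0+0+0+0+0 mod 2 = 0
  c[7] = d·G[:,7] = (11001100110)·(00001111111) mod 2 = 0+0+0+0+1+1+0+0+1+1+0 mod 2 = 0
  c[8] = d·G[:,8] = (11001100110)·(00001000000) mod 2 = 0+0+0+0+1+0+0+0+0+0+0 mod 2 = 1
  c[9] = d·G[:,9] = (11001100110)·(00000100000) mod 2 = 0+0+0+0+0+1+0+0+0+0+0 mod 2 = 1
  c[10] = d·G[:,10] = (11001100110)·(00000010000) mod 2 = 0+0+0+0+0+0+0+0+0+0+0 mod 2 = 0
  c[11] = d·G[:,11] = (11001100110)·(00000001000) mod 2 = 0+0+0+0+0+0+0+0+0+0+0 mod 2 = 0
  c[12] = d·G[:,12] = (11001100110)·(00000000100) mod 2 = 0+0+0+0+0+0+0+0+1+0+0 mod 2 = 1
  c[13] = d·G[:,13] = (11001100110)·(00000000010) mod 2 = 0+0+0+0+0+0+0+0+0+1+0 mod 2 = 1
  c[14] = d·G[:,14] = (11001100110)·(00000000001) mod 2 = 0+0+0+0+0+0+0+0+0+0+0 mod 2 = 0
Codeword = 011110001100110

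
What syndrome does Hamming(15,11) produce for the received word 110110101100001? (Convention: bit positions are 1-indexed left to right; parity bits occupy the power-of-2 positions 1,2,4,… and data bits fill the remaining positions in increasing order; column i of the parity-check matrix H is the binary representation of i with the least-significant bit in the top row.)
Syndrome s = H · r^T (mod 2), r = 110110101100001:
  s[0] = (101010101010101)·(110110101100001) mod 2 = 1+0+0+0+1+0+1+0+1+0+0+0+0+0+1 mod 2 = 1
  s[1] = (011001100110011)·(110110101100001) mod 2 = 0+1+0+0+0+0+1+0+0+1+0+0+0+0+1 mod 2 = 0
  s[2] = (000111100001111)·(110110101100001) mod 2 = 0+0+0+1+1+0+1+0+0+0+0+0+0+0+1 mod 2 = 0
  s[3] = (000000011111111)·(110110101100001) mod 2 = 0+0+0+0+0+0+0+0+1+1+0+0+0+0+1 mod 2 = 1
Syndrome = 1001
Non-zero syndrome: error at position 9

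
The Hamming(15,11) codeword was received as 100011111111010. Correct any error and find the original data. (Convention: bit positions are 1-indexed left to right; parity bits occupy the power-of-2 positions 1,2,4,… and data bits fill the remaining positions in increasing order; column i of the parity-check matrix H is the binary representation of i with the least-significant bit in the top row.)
Syndrome s = H · r^T (mod 2), r = 100011111111010:
  s[0] = (101010101010101)·(100011111111010) mod 2 = 1+0+0+0+1+0+1+0+1+0+1+0+0+0+0 mod 2 = 1
  s[1] = (011001100110011)·(100011111111010) mod 2 = 0+0+0+0+0+1+1+0+0+1+1+0+0+1+0 mod 2 = 1
  s[2] = (000111100001111)·(100011111111010) mod 2 = 0+0+0+0+1+1+1+0+0+0+0+1+0+1+0 mod 2 = 1
  s[3] = (000000011111111)·(100011111111010) mod 2 = 0+0+0+0+0+0+0+1+1+1+1+1+0+1+0 mod 2 = 0
Syndrome = 1110
Column 7 of H equals this syndrome → error at bit 7 (1-indexed).
Flip bit 7: 100011111111010 → 100011011111010
Extract data bits at positions {3,5,6,7,9,10,11,12,13,14,15}: 01101111010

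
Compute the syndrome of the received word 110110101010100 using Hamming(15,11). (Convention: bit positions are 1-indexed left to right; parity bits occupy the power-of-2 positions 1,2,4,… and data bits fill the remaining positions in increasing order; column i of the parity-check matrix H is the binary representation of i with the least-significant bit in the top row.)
Syndrome s = H · r^T (mod 2), r = 110110101010100:
  s[0] = (101010101010101)·(110110101010100) mod 2 = 1+0+0+0+1+0+1+0+1+0+1+0+1+0+0 mod 2 = 0
  s[1] = (011001100110011)·(110110101010100) mod 2 = 0+1+0+0+0+0+1+0+0+0+1+0+0+0+0 mod 2 = 1
  s[2] = (000111100001111)·(110110101010100) mod 2 = 0+0+0+1+1+0+1+0+0+0+0+0+1+0+0 mod 2 = 0
  s[3] = (000000011111111)·(110110101010100) mod 2 = 0+0+0+0+0+0+0+0+1+0+1+0+1+0+0 mod 2 = 1
Syndrome = 0101
Non-zero syndrome: error at position 10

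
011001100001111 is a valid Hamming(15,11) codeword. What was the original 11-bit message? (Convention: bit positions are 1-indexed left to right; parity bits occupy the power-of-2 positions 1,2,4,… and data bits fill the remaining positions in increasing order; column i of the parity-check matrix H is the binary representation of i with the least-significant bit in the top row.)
Parity bits occupy power-of-2 positions; data bits are at positions {3,5,6,7,9,10,11,12,13,14,15} (1-indexed).
Extract: c[3]=1 c[5]=0 c[6]=1 c[7]=1 c[9]=0 c[10]=0 c[11]=0 c[12]=1 c[13]=1 c[14]=1 c[15]=1
Data = 10110001111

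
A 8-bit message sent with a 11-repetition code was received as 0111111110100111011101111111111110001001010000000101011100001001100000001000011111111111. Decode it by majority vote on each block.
Split into 11-bit blocks and majority-vote each:
  block 1 = 01111111101: 9 ones, 2 zeros → 1
  block 2 = 00111011101: 7 ones, 4 zeros → 1
  block 3 = 11111111111: 11 ones, 0 zeros → 1
  block 4 = 00010010100: 3 ones, 8 zeros → 0
  block 5 = 00000101011: 4 ones, 7 zeros → 0
  block 6 = 10000100110: 4 ones, 7 zeros → 0
  block 7 = 00000010000: 1 ones, 10 zeros → 0
  block 8 = 11111111111: 11 ones, 0 zeros → 1
Decoded = 11100001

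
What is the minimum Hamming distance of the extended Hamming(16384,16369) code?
d_min = 4 (adding an overall parity bit to Hamming(16383,16369) raises d_min from 3 to 4).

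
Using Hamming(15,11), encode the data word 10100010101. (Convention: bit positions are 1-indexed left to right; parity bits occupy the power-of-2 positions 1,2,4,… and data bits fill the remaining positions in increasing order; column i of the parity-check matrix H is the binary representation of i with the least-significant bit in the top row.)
Codeword c = d · G (mod 2), d = 10100010101:
  c[0] = d·G[:,0] = (10100010101)·(11011010101) mod 2 = 1+0+0+0+0+0+1+0+1+0+1 mod 2 = 0
  c[1] = d·G[:,1] = (10100010101)·(10110110011) mod 2 = 1+0+1+0+0+0+1+0+0+0+1 mod 2 = 0
  c[2] = d·G[:,2] = (10100010101)·(10000000000) mod 2 = 1+0+0+0+0+0+0+0+0+0+0 mod 2 = 1
  c[3] = d·G[:,3] = (10100010101)·(01110001111) mod 2 = 0+0+1+0+0+0+0+0+1+0+1 mod 2 = 1
  c[4] = d·G[:,4] = (10100010101)·(01000000000) mod 2 = 0+0+0+0+0+0+0+0+0+0+0 mod 2 = 0
  c[5] = d·G[:,5] = (10100010101)·(00100000000) mod 2 = 0+0+1+0+0+0+0+0+0+0+0 mod 2 = 1
  c[6] = d·G[:,6] = (10100010101)·(00010000000) mod 2 = 0+0+0+0+0+0+0+0+0+0+0 mod 2 = 0
  c[7] = d·G[:,7] = (10100010101)·(00001111111) mod 2 = 0+0+0+0+0+0+1+0+1+0+1 mod 2 = 1
  c[8] = d·G[:,8] = (10100010101)·(00001000000) mod 2 = 0+0+0+0+0+0+0+0+0+0+0 mod 2 = 0
  c[9] = d·G[:,9] = (10100010101)·(00000100000) mod 2 = 0+0+0+0+0+0+0+0+0+0+0 mod 2 = 0
  c[10] = d·G[:,10] = (10100010101)·(00000010000) mod 2 = 0+0+0+0+0+0+1+0+0+0+0 mod 2 = 1
  c[11] = d·G[:,11] = (10100010101)·(00000001000) mod 2 = 0+0+0+0+0+0+0+0+0+0+0 mod 2 = 0
  c[12] = d·G[:,12] = (10100010101)·(00000000100) mod 2 = 0+0+0+0+0+0+0+0+1+0+0 mod 2 = 1
  c[13] = d·G[:,13] = (10100010101)·(00000000010) mod 2 = 0+0+0+0+0+0+0+0+0+0+0 mod 2 = 0
  c[14] = d·G[:,14] = (10100010101)·(00000000001) mod 2 = 0+0+0+0+0+0+0+0+0+0+1 mod 2 = 1
Codeword = 001101010010101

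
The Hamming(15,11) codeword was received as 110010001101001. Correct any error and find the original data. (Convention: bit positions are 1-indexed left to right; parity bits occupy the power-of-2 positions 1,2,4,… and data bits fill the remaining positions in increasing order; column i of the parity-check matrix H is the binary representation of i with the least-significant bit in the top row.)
Syndrome s = H · r^T (mod 2), r = 110010001101001:
  s[0] = (101010101010101)·(110010001101001) mod 2 = 1+0+0+0+1+0+0+0+1+0+0+0+0+0+1 mod 2 = 0
  s[1] = (011001100110011)·(110010001101001) mod 2 = 0+1+0+0+0+0+0+0+0+1+0+0+0+0+1 mod 2 = 1
  s[2] = (000111100001111)·(110010001101001) mod 2 = 0+0+0+0+1+0+0+0+0+0+0+1+0+0+1 mod 2 = 1
  s[3] = (000000011111111)·(110010001101001) mod 2 = 0+0+0+0+0+0+0+0+1+1+0+1+0+0+1 mod 2 = 0
Syndrome = 0110
Column 6 of H equals this syndrome → error at bit 6 (1-indexed).
Flip bit 6: 110010001101001 → 110011001101001
Extract data bits at positions {3,5,6,7,9,10,11,12,13,14,15}: 01101101001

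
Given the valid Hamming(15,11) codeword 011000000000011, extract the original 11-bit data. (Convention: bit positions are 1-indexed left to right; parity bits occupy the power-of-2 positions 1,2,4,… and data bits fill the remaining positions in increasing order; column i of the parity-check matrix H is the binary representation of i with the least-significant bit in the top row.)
Parity bits occupy power-of-2 positions; data bits are at positions {3,5,6,7,9,10,11,12,13,14,15} (1-indexed).
Extract: c[3]=1 c[5]=0 c[6]=0 c[7]=0 c[9]=0 c[10]=0 c[11]=0 c[12]=0 c[13]=0 c[14]=1 c[15]=1
Data = 10000000011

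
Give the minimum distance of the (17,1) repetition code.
d_min = 17 (the only two codewords are 0…0 and 1…1, differing in all 17 positions).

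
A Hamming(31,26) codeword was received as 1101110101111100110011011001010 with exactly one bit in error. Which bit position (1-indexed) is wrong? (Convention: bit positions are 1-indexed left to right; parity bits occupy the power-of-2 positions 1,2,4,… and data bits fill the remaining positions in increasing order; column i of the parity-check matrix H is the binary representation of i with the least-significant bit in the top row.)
Syndrome s = H · r^T (mod 2), r = 1101110101111100110011011001010:
  s[0] = (1010101010101010101010101010101)·(1101110101111100110011011001010) mod 2 = 1+0+0+0+1+0+0+0+0+0+1+0+1+0+0+0+1+0+0+0+1+0+0+0+1+0+0+0+0+0+0 mod 2 = 1
  s[1] = (0110011001100110011001100110011)·(1101110101111100110011011001010) mod 2 = 0+1+0+0+0+1+0+0+0+1+1+0+0+1+0+0+0+1+0+0+0+1+0+0+0+0+0+0+0+1+0 mod 2 = 0
  s[2] = (0001111000011110000111100001111)·(1101110101111100110011011001010) mod 2 = 0+0+0+1+1+1+0+0+0+0+0+1+1+1+0+0+0+0+0+0+1+1+0+0+0+0+0+1+0+1+0 mod 2 = 0
  s[3] = (0000000111111110000000011111111)·(1101110101111100110011011001010) mod 2 = 0+0+0+0+0+0+0+1+0+1+1+1+1+1+0+0+0+0+0+0+0+0+0+1+1+0+0+1+0+1+0 mod 2 = 0
  s[4] = (0000000000000001111111111111111)·(1101110101111100110011011001010) mod 2 = 0+0+0+0+0+0+0+0+0+0+0+0+0+0+0+0+1+1+0+0+1+1+0+1+1+0+0+1+0+1+0 mod 2 = 0
Syndrome = 10000
Column i of H is the binary representation of i, so the syndrome is the binary index of the flipped bit.
Read s = 10000 with s[0] as LSB: 1·2^0 + 0·2^1 + 0·2^2 + 0·2^3 + 0·2^4 = 1.
Error is at bit position 1.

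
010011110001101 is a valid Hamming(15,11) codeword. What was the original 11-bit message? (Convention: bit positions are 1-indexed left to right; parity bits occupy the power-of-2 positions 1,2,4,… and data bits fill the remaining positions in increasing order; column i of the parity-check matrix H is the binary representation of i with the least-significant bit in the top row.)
Parity bits occupy power-of-2 positions; data bits are at positions {3,5,6,7,9,10,11,12,13,14,15} (1-indexed).
Extract: c[3]=0 c[5]=1 c[6]=1 c[7]=1 c[9]=0 c[10]=0 c[11]=0 c[12]=1 c[13]=1 c[14]=0 c[15]=1
Data = 01110001101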